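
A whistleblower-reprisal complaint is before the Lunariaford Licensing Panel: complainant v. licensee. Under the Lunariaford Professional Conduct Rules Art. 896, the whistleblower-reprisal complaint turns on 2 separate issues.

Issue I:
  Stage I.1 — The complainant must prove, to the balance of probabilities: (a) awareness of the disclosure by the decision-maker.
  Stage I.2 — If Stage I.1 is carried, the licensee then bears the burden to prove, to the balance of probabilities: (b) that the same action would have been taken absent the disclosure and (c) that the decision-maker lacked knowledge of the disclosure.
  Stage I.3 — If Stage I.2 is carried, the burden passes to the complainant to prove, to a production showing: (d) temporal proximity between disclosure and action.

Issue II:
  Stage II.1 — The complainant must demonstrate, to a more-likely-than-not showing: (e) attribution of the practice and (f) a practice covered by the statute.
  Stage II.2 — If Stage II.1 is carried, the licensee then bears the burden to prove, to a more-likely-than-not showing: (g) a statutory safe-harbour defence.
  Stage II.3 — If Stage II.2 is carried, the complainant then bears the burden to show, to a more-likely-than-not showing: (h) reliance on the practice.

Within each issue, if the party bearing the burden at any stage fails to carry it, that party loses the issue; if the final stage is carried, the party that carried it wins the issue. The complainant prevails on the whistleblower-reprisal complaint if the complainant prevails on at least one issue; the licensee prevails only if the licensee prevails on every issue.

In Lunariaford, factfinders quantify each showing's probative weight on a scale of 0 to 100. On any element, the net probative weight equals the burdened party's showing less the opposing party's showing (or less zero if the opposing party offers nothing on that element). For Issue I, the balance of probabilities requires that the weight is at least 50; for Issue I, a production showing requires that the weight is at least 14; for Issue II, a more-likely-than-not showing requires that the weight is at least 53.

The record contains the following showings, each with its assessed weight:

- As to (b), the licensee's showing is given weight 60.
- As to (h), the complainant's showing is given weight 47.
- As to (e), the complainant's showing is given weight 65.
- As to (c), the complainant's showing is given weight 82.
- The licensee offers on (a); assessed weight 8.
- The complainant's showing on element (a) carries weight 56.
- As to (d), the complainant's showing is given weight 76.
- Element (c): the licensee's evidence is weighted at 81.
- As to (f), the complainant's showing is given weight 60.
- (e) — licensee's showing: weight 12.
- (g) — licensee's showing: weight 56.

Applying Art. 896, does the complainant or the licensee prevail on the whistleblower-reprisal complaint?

licensee

— Issue I —
Stage I.1 (complainant, the balance of probabilities, weight is at least 50): (a) net 56−8=48 < 50 — fails.
  Not every element is met, so the complainant fails to carry Stage I.1.
The licensee prevails on this issue.
— Issue II —
Stage II.1 — burden on complainant; standard: a more-likely-than-not showing (weight is at least 53).
    (e): 65 − 12 = 53 ≥ 53 [met]
    (f): 60 ≥ 53 [met]
  Stage II.1 carried; the burden shifts to the licensee.
Stage II.2 — burden on licensee; standard: a more-likely-than-not showing (weight is at least 53).
    (g): 56 ≥ 53 [met]
  All elements met. The burden passes to the complainant.
Stage II.3 — burden on complainant; standard: a more-likely-than-not showing (weight is at least 53).
    (h): 47 < 53 [not met]
  The complainant does not carry Stage II.3.
The licensee prevails on this issue.
Per-issue: Issue I → licensee; Issue II → licensee. The complainant must prevail on at least one issue; overall, the licensee prevails.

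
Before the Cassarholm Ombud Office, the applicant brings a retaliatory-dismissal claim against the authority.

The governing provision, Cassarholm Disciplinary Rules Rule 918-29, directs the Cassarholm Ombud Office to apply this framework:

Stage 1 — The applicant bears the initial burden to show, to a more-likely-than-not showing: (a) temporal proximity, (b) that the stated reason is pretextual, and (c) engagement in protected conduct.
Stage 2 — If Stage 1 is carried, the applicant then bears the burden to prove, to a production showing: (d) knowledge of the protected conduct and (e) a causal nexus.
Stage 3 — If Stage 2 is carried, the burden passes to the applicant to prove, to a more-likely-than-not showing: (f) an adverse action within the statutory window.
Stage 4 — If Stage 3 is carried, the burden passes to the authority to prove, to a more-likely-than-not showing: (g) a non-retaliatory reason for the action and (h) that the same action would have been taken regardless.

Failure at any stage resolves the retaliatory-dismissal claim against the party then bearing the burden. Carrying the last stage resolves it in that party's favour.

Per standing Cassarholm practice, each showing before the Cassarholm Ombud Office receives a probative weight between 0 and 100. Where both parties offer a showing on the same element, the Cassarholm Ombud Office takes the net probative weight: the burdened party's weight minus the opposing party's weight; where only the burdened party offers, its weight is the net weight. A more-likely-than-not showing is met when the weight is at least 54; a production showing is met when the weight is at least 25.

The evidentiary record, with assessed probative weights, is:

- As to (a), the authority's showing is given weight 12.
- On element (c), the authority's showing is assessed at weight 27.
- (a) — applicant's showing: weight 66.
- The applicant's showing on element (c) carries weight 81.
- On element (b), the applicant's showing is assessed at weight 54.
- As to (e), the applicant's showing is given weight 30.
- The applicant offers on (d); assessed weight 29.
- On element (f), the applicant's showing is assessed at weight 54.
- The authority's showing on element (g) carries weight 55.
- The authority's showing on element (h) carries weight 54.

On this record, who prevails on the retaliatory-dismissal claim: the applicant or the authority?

At Stage 1 the applicant must meet a more-likely-than-not showing (weight is at least 54): on (a) the weight is 66 less the opposing 12 gives net 54, ≥ 54, so (a) meets the standard; on (b) the weight is 54, which does reach 54, so (b) meets the standard; on (c) the weight is 81 less the opposing 27 gives net 54, ≥ 54, so (c) meets the standard.
  Stage 1 carried; the burden remains with the applicant.
At Stage 2 the applicant must meet a production showing (weight is at least 25): on (d) the weight is 29, which does reach 25, so (d) meets the standard; on (e) the weight is 30, ≥ 25, so (e) meets the standard.
  Stage 2 is satisfied; the applicant continues to bear the burden.
At Stage 3 the applicant must meet a more-likely-than-not showing (weight is at least 54): on (f) the weight is 54, ≥ 54, so (f) meets the standard.
  Stage 3 is satisfied; the onus moves to the authority.
At Stage 4 the authority must meet a more-likely-than-not showing (weight is at least 54): on (g) the weight is 55, ≥ 54, so (g) meets the standard; on (h) the weight is 54, ≥ 54, so (h) meets the standard.
  All elements met at the final stage.
With every stage satisfied, the authority prevails.

authority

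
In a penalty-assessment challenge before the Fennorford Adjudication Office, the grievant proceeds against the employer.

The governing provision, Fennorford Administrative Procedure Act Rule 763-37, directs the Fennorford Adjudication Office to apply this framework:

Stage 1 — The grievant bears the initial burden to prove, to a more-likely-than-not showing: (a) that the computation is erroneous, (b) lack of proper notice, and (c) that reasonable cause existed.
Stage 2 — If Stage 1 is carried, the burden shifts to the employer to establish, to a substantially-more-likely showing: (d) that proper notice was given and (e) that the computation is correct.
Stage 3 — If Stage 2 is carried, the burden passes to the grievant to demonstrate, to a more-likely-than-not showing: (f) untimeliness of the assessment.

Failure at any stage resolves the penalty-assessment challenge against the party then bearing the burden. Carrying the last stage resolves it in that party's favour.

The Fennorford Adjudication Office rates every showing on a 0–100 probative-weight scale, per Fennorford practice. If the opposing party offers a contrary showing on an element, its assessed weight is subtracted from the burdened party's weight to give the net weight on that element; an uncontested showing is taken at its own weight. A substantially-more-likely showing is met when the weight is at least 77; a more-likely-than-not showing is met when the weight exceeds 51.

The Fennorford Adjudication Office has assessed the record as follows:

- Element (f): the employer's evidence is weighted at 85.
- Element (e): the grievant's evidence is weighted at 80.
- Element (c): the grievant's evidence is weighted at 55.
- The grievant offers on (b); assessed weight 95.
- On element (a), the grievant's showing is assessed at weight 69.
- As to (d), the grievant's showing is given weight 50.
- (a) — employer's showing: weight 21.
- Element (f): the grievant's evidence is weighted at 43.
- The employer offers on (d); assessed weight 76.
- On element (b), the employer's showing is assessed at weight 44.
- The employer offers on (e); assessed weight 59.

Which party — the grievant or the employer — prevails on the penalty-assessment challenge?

Stage 1 (grievant, a more-likely-than-not showing, weight exceeds 51): (a) net 69−21=48 ≤ 51 — fails; (b) net 95−44=51 ≤ 51 — fails; (c) 55 > 51 — meets.
  Stage 1 not carried; the grievant fails its burden.
The analysis ends at Stage 1; the employer prevails.

employer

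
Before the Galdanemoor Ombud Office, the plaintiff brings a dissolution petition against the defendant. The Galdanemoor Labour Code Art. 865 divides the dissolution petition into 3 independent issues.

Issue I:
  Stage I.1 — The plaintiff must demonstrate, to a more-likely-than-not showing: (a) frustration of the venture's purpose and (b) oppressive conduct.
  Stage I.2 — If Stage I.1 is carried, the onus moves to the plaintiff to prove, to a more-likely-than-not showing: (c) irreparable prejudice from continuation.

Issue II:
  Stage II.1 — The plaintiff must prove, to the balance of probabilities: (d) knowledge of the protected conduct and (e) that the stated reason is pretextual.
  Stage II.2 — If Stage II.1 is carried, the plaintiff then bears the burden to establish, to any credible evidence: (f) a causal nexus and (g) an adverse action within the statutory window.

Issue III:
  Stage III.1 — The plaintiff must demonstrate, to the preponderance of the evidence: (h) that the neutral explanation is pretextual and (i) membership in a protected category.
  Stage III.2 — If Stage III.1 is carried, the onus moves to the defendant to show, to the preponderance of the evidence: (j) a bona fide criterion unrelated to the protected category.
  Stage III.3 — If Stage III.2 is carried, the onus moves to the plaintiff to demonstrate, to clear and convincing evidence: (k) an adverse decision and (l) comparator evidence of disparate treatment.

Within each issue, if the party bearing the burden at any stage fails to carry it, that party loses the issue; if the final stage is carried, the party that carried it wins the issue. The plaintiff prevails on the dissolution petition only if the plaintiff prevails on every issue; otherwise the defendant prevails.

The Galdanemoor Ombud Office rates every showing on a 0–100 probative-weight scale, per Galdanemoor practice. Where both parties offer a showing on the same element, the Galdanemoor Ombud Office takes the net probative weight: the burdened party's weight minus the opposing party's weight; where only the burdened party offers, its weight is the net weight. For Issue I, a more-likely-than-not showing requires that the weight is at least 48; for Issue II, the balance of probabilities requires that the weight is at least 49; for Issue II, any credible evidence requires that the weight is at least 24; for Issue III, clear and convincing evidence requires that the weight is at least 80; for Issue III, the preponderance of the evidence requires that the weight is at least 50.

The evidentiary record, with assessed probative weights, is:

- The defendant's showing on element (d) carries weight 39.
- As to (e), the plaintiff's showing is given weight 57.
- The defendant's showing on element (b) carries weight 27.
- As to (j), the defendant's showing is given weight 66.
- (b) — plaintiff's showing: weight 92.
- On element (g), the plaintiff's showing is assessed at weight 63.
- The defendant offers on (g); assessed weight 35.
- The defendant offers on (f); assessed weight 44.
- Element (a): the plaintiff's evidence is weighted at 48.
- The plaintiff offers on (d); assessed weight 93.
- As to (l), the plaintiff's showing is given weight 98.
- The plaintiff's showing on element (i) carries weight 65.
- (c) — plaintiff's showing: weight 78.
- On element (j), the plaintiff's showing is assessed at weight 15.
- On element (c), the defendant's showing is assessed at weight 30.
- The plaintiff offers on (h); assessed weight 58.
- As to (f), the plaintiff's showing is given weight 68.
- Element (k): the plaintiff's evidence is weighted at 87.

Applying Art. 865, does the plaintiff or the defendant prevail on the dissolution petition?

plaintiff

— Issue I —
Stage I.1 (plaintiff, a more-likely-than-not showing, weight is at least 48): (a) 48 ≥ 48 — meets; (b) net 92−27=65 ≥ 48 — meets.
  Stage I.1 is satisfied; the plaintiff continues to bear the burden.
Stage I.2 (plaintiff, a more-likely-than-not showing, weight is at least 48): (c) net 78−30=48 ≥ 48 — meets.
  Stage I.2 carried; the final stage is satisfied.
Every stage carried; the plaintiff prevails on this issue.
— Issue II —
Stage II.1 (plaintiff, the balance of probabilities, weight is at least 49): (d) net 93−39=54 ≥ 49 — meets; (e) 57 ≥ 49 — meets.
  Stage II.1 is satisfied; the plaintiff continues to bear the burden.
Stage II.2 (plaintiff, any credible evidence, weight is at least 24): (f) net 68−44=24 ≥ 24 — meets; (g) net 63−35=28 ≥ 24 — meets.
  All elements met at the final stage.
With every stage satisfied, the plaintiff prevails on this issue.
— Issue III —
Stage III.1 — burden on plaintiff; standard: the preponderance of the evidence (weight is at least 50).
    (h): 58 ≥ 50 [met]
    (i): 65 ≥ 50 [met]
  All elements met. The burden passes to the defendant.
Stage III.2 — burden on defendant; standard: the preponderance of the evidence (weight is at least 50).
    (j): 66 − 15 = 51 ≥ 50 [met]
  The defendant carries Stage III.2; the plaintiff now bears the burden.
Stage III.3 — burden on plaintiff; standard: clear and convincing evidence (weight is at least 80).
    (k): 87 ≥ 80 [met]
    (l): 98 ≥ 80 [met]
  The plaintiff carries the last stage.
Every stage carried; the plaintiff prevails on this issue.
Per-issue: Issue I → plaintiff; Issue II → plaintiff; Issue III → plaintiff. The plaintiff must prevail on every issue; overall, the plaintiff prevails.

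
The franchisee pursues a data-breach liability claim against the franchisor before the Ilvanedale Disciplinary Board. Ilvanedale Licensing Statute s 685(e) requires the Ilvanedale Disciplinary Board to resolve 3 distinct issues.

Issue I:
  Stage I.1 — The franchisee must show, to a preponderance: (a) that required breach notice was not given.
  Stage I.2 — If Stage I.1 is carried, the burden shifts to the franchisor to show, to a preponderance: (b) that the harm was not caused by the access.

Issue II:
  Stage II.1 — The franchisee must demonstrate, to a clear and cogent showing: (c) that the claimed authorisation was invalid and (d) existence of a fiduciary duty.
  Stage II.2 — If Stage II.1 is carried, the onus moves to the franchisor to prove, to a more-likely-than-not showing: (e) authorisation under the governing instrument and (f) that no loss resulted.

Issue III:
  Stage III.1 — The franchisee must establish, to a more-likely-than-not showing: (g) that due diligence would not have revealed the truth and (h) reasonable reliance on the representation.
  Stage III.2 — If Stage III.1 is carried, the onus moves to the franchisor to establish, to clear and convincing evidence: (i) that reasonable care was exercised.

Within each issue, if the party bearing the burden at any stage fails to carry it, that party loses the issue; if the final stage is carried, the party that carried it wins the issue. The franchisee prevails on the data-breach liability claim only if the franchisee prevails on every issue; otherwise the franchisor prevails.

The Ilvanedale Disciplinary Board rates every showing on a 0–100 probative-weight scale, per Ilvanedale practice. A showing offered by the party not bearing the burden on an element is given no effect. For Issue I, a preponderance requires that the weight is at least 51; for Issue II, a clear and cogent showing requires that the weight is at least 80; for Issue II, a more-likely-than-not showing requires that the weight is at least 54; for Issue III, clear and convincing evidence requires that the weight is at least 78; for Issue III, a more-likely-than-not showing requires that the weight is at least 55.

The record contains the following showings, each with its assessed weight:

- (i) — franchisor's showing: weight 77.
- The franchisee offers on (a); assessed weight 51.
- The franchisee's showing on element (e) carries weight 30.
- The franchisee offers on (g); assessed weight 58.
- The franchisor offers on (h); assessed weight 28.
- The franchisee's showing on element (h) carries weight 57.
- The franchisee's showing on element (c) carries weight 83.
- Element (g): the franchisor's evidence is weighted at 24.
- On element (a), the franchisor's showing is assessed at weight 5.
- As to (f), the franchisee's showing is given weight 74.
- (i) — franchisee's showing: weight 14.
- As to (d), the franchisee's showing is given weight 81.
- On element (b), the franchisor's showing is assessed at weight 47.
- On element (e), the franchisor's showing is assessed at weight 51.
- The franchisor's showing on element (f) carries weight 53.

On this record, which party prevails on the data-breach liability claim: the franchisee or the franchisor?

franchisee

— Issue I —
Stage I.1 (franchisee, a preponderance, weight is at least 51): (a) 51 (franchisor's 5 disregarded) ≥ 51 — meets.
  Stage I.1 is satisfied; the onus moves to the franchisor.
Stage I.2 (franchisor, a preponderance, weight is at least 51): (b) 47 < 51 — fails.
  The franchisor does not carry Stage I.2.
The analysis ends at Stage I.2; the franchisee prevails on this issue.
— Issue II —
At Stage II.1 the franchisee must meet a clear and cogent showing (weight is at least 80): on (c) the weight is 83, which does reach 80, so (c) meets the standard; on (d) the weight is 81, which does reach 80, so (d) meets the standard.
  All elements met. The burden passes to the franchisor.
At Stage II.2 the franchisor must meet a more-likely-than-not showing (weight is at least 54): on (e) the weight is 51 (the franchisee's 30 is given no effect), < 54, so (e) does not meet the standard; on (f) the weight is 53 (the franchisee's 74 is given no effect), which does not reach 54, so (f) does not meet the standard.
  Not every element is met, so the franchisor fails to carry Stage II.2.
The franchisee prevails on this issue.
— Issue III —
At Stage III.1 the franchisee must meet a more-likely-than-not showing (weight is at least 55): on (g) the weight is 58 (the franchisor's 24 is given no effect), which does reach 55, so (g) meets the standard; on (h) the weight is 57 (the franchisor's 28 is given no effect), which does reach 55, so (h) meets the standard.
  All elements met. The burden passes to the franchisor.
At Stage III.2 the franchisor must meet clear and convincing evidence (weight is at least 78): on (i) the weight is 77 (the franchisee's 14 is given no effect), which does not reach 78, so (i) does not meet the standard.
  Not every element is met, so the franchisor fails to carry Stage III.2.
The analysis ends at Stage III.2; the franchisee prevails on this issue.
Per-issue: Issue I → franchisee; Issue II → franchisee; Issue III → franchisee. The franchisee must prevail on every issue; overall, the franchisee prevails.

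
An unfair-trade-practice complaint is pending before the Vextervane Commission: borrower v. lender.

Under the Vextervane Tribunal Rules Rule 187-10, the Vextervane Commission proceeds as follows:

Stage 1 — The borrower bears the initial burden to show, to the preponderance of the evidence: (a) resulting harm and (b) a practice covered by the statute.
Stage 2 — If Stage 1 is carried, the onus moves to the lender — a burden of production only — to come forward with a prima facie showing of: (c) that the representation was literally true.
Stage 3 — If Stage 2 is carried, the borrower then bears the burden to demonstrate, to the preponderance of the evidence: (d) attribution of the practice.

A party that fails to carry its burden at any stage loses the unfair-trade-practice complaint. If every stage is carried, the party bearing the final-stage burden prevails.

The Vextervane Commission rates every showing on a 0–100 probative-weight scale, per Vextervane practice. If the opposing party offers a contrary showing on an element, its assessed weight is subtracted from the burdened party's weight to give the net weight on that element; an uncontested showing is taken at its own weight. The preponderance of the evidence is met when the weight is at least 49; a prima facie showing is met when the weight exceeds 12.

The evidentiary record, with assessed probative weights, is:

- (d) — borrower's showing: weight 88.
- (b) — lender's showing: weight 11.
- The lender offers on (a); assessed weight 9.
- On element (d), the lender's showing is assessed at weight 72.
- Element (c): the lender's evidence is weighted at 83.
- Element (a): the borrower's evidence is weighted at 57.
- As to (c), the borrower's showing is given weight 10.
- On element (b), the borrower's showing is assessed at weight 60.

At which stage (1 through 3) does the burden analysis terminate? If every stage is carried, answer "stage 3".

Stage 1 (borrower, the preponderance of the evidence, weight is at least 49): (a) net 57−9=48 < 49 — fails; (b) net 60−11=49 ≥ 49 — meets.
  The borrower does not carry Stage 1.
So the lender prevails.

stage 1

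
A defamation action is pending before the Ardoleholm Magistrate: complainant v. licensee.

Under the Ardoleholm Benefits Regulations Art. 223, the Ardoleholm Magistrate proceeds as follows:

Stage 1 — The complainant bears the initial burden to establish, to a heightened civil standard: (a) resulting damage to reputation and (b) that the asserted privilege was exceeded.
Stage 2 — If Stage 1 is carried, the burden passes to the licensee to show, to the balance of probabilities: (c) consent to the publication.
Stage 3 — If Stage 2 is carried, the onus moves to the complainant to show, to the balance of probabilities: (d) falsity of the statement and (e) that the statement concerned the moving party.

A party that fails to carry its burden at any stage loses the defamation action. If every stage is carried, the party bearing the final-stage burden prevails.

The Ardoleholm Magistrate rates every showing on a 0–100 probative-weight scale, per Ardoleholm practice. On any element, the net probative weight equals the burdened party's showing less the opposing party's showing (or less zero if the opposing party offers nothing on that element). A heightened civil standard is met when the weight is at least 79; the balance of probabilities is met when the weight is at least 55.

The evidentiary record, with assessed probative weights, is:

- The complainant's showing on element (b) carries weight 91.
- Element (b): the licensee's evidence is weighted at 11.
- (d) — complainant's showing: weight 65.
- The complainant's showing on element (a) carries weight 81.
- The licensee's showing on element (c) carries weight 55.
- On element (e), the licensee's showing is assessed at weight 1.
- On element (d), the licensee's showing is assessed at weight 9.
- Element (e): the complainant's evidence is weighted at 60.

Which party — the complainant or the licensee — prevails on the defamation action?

complainant

Stage 1 (complainant, a heightened civil standard, weight is at least 79): (a) 81 ≥ 79 — meets; (b) net 91−11=80 ≥ 79 — meets.
  Stage 1 is satisfied; the onus moves to the licensee.
Stage 2 (licensee, the balance of probabilities, weight is at least 55): (c) 55 ≥ 55 — meets.
  Stage 2 carried; the burden shifts to the complainant.
Stage 3 (complainant, the balance of probabilities, weight is at least 55): (d) net 65−9=56 ≥ 55 — meets; (e) net 60−1=59 ≥ 55 — meets.
  Stage 3 carried; the final stage is satisfied.
All stages carried — the complainant prevails.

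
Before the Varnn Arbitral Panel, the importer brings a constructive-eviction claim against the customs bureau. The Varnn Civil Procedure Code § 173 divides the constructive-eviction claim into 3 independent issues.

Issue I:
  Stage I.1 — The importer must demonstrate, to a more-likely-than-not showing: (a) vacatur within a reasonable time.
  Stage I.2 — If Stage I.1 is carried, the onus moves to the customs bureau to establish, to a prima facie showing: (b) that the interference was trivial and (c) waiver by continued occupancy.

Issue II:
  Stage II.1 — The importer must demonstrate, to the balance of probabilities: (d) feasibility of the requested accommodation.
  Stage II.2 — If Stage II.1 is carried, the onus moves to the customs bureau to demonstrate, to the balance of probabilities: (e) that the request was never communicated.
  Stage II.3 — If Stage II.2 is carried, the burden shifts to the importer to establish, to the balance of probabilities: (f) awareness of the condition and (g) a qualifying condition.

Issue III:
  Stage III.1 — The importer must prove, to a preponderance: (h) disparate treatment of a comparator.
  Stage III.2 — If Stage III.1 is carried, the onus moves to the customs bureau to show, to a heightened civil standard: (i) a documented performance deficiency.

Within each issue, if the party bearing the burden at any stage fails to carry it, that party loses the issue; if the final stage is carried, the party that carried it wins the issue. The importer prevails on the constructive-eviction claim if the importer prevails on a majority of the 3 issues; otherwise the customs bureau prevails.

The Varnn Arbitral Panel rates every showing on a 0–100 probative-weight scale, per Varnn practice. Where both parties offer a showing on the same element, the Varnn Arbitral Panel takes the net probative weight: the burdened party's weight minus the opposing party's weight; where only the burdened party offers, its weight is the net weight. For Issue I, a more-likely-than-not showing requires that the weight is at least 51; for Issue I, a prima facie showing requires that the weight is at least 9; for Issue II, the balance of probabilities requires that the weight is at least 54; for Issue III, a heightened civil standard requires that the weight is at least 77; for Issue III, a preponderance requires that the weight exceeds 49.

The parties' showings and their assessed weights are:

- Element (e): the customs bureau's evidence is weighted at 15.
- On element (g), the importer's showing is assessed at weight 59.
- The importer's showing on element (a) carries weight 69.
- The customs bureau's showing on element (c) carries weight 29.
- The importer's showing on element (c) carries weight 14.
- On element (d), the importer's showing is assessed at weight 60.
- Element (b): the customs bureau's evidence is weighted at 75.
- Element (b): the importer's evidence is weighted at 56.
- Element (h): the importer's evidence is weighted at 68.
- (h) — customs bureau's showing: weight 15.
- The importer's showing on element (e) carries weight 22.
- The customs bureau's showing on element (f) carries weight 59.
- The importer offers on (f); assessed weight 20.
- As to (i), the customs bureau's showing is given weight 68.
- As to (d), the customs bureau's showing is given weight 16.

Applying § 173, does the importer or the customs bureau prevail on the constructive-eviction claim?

— Issue I —
At Stage I.1 the importer must meet a more-likely-than-not showing (weight is at least 51): on (a) the weight is 69, ≥ 51, so (a) meets the standard.
  The importer carries Stage I.1; the customs bureau now bears the burden.
At Stage I.2 the customs bureau must meet a prima facie showing (weight is at least 9): on (b) the weight is 75 less the opposing 56 gives net 19, ≥ 9, so (b) meets the standard; on (c) the weight is 29 less the opposing 14 gives net 15, which does reach 9, so (c) meets the standard.
  All elements met at the final stage.
With every stage satisfied, the customs bureau prevails on this issue.
— Issue II —
Stage II.1 (importer, the balance of probabilities, weight is at least 54): (d) net 60−16=44 < 54 — fails.
  Stage II.1 not carried; the importer fails its burden.
The analysis ends at Stage II.1; the customs bureau prevails on this issue.
— Issue III —
Stage III.1 — burden on importer; standard: a preponderance (weight exceeds 49).
    (h): 68 − 15 = 53 > 49 [met]
  Stage III.1 carried; the burden shifts to the customs bureau.
Stage III.2 — burden on customs bureau; standard: a heightened civil standard (weight is at least 77).
    (i): 68 < 77 [not met]
  Not every element is met, so the customs bureau fails to carry Stage III.2.
So the importer prevails on this issue.
Per-issue: Issue I → customs bureau; Issue II → customs bureau; Issue III → importer. The importer must prevail on a majority of issues; overall, the customs bureau prevails.

customs bureau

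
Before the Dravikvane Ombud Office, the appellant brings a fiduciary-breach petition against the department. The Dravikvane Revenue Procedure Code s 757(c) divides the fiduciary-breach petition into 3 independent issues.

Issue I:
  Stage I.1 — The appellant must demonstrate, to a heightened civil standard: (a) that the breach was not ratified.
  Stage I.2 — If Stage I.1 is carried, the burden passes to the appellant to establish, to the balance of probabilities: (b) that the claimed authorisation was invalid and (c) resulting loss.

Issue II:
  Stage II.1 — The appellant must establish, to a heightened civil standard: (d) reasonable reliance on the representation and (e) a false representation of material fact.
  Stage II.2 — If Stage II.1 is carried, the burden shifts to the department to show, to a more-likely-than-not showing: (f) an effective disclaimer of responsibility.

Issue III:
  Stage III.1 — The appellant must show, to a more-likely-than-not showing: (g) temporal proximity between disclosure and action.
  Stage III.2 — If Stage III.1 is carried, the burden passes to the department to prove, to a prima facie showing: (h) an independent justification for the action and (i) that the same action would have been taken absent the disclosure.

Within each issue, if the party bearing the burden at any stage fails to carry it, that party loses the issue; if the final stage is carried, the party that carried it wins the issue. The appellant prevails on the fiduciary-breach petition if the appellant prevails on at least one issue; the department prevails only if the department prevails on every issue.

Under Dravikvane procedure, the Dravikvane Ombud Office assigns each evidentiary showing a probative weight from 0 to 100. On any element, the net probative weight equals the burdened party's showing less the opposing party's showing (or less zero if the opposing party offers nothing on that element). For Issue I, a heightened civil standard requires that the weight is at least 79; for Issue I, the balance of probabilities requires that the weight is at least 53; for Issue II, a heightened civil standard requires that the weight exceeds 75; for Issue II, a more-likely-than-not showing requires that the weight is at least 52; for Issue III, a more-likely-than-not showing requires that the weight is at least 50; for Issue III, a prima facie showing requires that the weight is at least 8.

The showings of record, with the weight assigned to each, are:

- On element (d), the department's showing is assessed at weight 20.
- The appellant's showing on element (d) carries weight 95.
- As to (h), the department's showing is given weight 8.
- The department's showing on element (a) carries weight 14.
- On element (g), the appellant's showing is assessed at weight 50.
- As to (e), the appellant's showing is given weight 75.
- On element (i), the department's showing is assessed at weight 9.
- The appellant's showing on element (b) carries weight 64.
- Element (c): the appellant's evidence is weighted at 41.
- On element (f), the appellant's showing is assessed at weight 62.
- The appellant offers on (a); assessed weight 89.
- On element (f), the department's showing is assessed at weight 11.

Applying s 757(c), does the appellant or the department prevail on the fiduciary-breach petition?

— Issue I —
Stage I.1 (appellant, a heightened civil standard, weight is at least 79): (a) net 89−14=75 < 79 — fails.
  The appellant does not carry Stage I.1.
The analysis ends at Stage I.1; the department prevails on this issue.
— Issue II —
Stage II.1 — burden on appellant; standard: a heightened civil standard (weight exceeds 75).
    (d): 95 − 20 = 75 ≤ 75 [not met]
    (e): 75 ≤ 75 [not met]
  The appellant does not carry Stage II.1.
So the department prevails on this issue.
— Issue III —
At Stage III.1 the appellant must meet a more-likely-than-not showing (weight is at least 50): on (g) the weight is 50, ≥ 50, so (g) meets the standard.
  Stage III.1 is satisfied; the onus moves to the department.
At Stage III.2 the department must meet a prima facie showing (weight is at least 8): on (h) the weight is 8, ≥ 8, so (h) meets the standard; on (i) the weight is 9, which does reach 8, so (i) meets the standard.
  Stage III.2 carried; the final stage is satisfied.
Every stage carried; the department prevails on this issue.
Per-issue: Issue I → department; Issue II → department; Issue III → department. The appellant must prevail on at least one issue; overall, the department prevails.

department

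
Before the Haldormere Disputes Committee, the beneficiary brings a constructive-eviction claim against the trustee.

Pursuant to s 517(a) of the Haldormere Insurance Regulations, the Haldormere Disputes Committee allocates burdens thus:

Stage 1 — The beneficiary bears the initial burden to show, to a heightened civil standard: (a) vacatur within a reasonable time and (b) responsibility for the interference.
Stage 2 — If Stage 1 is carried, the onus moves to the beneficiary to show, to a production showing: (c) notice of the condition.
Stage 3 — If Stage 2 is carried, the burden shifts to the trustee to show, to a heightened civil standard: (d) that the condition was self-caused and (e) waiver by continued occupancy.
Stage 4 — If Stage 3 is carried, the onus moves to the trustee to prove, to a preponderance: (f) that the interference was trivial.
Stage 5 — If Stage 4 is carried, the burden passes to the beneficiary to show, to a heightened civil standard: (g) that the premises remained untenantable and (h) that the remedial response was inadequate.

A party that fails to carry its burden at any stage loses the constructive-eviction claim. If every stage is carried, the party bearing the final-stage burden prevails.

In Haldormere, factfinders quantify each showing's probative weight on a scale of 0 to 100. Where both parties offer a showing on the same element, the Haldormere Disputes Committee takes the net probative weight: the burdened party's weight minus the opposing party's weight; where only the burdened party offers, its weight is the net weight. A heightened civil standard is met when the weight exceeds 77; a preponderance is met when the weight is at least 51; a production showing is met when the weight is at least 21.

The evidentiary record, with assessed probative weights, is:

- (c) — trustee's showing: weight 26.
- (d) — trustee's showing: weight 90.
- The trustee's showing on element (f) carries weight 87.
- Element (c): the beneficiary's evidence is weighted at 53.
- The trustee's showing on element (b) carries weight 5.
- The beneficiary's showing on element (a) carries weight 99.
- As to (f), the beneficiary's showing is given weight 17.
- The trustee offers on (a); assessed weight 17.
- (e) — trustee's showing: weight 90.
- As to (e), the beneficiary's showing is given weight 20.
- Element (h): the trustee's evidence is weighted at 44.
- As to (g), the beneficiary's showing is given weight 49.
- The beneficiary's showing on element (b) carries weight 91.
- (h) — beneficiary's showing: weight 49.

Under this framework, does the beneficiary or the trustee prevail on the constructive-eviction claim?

beneficiary

Stage 1 (beneficiary, a heightened civil standard, weight exceeds 77): (a) net 99−17=82 > 77 — meets; (b) net 91−5=86 > 77 — meets.
  Stage 1 carried; the burden remains with the beneficiary.
Stage 2 (beneficiary, a production showing, weight is at least 21): (c) net 53−26=27 ≥ 21 — meets.
  Stage 2 is satisfied; the onus moves to the trustee.
Stage 3 (trustee, a heightened civil standard, weight exceeds 77): (d) 90 > 77 — meets; (e) net 90−20=70 ≤ 77 — fails.
  Not every element is met, so the trustee fails to carry Stage 3.
The analysis ends at Stage 3; the beneficiary prevails.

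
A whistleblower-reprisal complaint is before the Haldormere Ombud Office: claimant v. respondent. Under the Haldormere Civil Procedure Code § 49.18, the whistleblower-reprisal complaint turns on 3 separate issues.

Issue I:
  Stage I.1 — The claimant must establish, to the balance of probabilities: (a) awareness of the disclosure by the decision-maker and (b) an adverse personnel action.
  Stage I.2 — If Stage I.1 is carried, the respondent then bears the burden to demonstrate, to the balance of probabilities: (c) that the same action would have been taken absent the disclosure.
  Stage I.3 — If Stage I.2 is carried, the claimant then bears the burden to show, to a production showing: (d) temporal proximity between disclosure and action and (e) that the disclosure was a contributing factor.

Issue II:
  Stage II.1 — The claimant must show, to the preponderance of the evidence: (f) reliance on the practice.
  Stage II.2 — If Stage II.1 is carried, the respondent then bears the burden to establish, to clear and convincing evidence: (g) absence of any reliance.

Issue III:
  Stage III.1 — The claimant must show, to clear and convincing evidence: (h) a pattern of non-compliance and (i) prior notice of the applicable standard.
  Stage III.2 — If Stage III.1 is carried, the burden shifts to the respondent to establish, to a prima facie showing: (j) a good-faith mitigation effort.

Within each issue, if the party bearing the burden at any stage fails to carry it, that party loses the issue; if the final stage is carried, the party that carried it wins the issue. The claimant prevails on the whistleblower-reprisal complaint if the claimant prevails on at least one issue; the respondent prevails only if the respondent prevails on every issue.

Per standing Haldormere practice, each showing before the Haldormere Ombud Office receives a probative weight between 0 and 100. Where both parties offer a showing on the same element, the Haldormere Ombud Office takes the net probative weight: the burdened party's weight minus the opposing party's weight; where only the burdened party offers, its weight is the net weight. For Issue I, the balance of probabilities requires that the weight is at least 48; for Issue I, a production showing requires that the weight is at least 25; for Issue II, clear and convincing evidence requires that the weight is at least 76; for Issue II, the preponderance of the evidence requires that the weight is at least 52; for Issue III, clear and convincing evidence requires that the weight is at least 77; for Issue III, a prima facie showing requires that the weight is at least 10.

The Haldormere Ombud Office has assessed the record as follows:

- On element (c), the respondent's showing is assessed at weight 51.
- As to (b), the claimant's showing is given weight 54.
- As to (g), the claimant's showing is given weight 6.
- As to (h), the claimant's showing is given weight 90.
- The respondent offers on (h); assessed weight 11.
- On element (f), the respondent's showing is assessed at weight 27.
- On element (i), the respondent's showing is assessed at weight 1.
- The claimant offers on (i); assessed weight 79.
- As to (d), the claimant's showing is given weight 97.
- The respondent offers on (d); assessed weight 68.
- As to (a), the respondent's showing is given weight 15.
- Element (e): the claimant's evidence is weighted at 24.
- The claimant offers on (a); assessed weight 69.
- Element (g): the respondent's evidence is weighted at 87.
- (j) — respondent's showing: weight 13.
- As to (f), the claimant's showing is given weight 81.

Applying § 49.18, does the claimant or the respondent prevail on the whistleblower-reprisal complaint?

— Issue I —
At Stage I.1 the claimant must meet the balance of probabilities (weight is at least 48): on (a) the weight is 69 less the opposing 15 gives net 54, which does reach 48, so (a) meets the standard; on (b) the weight is 54, ≥ 48, so (b) meets the standard.
  The claimant carries Stage I.1; the respondent now bears the burden.
At Stage I.2 the respondent must meet the balance of probabilities (weight is at least 48): on (c) the weight is 51, which does reach 48, so (c) meets the standard.
  All elements met. The burden passes to the claimant.
At Stage I.3 the claimant must meet a production showing (weight is at least 25): on (d) the weight is 97 less the opposing 68 gives net 29, ≥ 25, so (d) meets the standard; on (e) the weight is 24, which does not reach 25, so (e) does not meet the standard.
  Not every element is met, so the claimant fails to carry Stage I.3.
The analysis ends at Stage I.3; the respondent prevails on this issue.
— Issue II —
At Stage II.1 the claimant must meet the preponderance of the evidence (weight is at least 52): on (f) the weight is 81 less the opposing 27 gives net 54, which does reach 52, so (f) meets the standard.
  All elements met. The burden passes to the respondent.
At Stage II.2 the respondent must meet clear and convincing evidence (weight is at least 76): on (g) the weight is 87 less the opposing 6 gives net 81, ≥ 76, so (g) meets the standard.
  All elements met at the final stage.
All stages carried — the respondent prevails on this issue.
— Issue III —
Stage III.1 — burden on claimant; standard: clear and convincing evidence (weight is at least 77).
    (h): 90 − 11 = 79 ≥ 77 [met]
    (i): 79 − 1 = 78 ≥ 77 [met]
  All elements met. The burden passes to the respondent.
Stage III.2 — burden on respondent; standard: a prima facie showing (weight is at least 10).
    (j): 13 ≥ 10 [met]
  The respondent carries the last stage.
With every stage satisfied, the respondent prevails on this issue.
Per-issue: Issue I → respondent; Issue II → respondent; Issue III → respondent. The claimant must prevail on at least one issue; overall, the respondent prevails.

respondent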